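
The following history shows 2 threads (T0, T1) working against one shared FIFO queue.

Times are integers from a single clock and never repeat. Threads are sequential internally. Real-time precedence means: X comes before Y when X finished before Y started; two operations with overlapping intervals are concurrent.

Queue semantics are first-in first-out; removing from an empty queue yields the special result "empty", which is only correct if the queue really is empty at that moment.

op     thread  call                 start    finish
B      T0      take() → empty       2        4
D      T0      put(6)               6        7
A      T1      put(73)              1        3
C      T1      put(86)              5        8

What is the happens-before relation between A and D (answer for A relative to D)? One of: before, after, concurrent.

before

A spans [1,3], D spans [6,7]
resp(A)=3 < inv(D)=6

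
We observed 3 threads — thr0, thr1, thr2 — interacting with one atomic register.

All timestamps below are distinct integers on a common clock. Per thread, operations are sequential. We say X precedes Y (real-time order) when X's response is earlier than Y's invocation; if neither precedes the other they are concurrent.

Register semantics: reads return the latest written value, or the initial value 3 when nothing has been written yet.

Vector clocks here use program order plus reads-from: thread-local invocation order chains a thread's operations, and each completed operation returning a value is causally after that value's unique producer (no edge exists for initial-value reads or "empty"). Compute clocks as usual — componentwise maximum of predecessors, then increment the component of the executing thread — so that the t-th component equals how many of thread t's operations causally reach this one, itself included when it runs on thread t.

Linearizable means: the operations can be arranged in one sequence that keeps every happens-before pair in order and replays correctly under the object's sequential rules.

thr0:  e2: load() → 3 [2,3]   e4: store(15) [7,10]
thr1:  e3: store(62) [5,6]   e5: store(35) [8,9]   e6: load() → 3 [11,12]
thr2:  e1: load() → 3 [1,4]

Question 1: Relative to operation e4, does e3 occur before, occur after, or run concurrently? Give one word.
Answer: before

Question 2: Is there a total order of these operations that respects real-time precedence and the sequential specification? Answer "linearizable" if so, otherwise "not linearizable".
cut after 11 events: linearizable; cut after 12 events (e6 responds, time 12): not linearizable
all 4 real-time-respecting orders fail — 6 completed atomic register operations, no legal replay
e.g. e1, e2, e3, e4, e5, e6: illegal at step 6, since e6 load() → 3 cannot apply there
e.g. e1, e2, e3, e5, e4, e6: illegal at step 6, since e6 load() → 3 cannot apply there

not linearizable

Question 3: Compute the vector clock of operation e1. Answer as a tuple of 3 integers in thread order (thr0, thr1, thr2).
Answer: (0, 0, 1)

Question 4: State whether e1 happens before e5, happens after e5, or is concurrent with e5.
Answer: before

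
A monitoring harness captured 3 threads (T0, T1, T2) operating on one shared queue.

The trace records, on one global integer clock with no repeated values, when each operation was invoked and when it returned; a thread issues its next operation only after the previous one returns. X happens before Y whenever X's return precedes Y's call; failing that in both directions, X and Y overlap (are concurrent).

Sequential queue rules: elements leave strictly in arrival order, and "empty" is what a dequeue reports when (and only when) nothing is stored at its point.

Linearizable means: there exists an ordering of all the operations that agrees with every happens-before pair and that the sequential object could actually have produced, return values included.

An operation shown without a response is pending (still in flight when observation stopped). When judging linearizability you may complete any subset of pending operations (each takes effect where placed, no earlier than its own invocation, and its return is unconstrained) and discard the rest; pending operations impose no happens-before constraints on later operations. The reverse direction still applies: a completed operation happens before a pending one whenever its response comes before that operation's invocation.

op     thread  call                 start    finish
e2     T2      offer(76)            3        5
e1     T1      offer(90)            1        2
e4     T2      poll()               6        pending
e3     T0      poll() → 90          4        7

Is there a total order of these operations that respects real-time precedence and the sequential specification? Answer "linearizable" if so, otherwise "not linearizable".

witness order: e1, e2, e3
step 1: e1 offer(90) — queue <90>
step 2: e2 offer(76) — queue <90,76>
step 3: e3 poll() → 90 — queue <76>

linearizable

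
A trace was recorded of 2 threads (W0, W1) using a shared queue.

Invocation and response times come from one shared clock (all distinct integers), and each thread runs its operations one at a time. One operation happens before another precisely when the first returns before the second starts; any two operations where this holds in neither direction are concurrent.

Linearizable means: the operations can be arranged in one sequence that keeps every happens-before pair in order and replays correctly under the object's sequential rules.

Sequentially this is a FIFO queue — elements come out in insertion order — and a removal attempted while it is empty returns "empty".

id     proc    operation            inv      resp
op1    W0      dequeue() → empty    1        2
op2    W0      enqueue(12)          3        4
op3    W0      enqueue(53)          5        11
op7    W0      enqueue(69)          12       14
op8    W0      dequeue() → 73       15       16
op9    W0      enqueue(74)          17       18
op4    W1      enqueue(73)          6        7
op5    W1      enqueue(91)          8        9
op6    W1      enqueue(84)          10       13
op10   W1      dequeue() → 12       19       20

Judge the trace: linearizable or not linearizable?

not linearizable

through event 15 a valid linearization exists; event 16 (op8 responding at time 16) ends that
7 orders of the 8 completed queue ops respect real time; none is legal
e.g. op1, op2, op3, op4, op5, op6, op7, op8: illegal at step 8, since op8 dequeue() → 73 cannot apply there
e.g. op1, op2, op3, op4, op5, op7, op6, op8: illegal at step 8, since op8 dequeue() → 73 cannot apply there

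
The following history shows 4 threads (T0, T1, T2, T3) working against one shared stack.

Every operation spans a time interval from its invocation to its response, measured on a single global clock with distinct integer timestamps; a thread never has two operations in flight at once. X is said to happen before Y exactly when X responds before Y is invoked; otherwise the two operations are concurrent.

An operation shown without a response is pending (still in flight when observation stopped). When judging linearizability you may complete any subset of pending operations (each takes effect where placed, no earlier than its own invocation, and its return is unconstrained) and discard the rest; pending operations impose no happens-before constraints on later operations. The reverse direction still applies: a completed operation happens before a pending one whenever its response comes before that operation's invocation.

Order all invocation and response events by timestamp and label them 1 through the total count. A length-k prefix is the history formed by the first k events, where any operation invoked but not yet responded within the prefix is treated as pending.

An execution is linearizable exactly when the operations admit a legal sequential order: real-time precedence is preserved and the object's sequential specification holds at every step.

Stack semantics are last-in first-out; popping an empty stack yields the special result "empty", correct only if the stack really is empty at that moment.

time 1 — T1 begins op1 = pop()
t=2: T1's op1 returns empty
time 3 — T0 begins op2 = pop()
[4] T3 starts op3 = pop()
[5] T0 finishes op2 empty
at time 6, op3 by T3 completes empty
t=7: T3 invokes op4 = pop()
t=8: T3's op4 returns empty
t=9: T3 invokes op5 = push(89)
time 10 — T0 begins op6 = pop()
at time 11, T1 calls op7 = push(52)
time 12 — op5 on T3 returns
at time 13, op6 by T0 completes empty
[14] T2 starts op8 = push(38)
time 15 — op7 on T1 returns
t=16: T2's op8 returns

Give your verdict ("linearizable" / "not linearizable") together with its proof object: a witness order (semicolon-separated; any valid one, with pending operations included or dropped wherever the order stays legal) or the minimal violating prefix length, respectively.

linearizable — witness: op1; op2; op3; op4; op6; op5; op7; op8

after step 1 (op1 pop() → empty): stack <>
after step 2 (op2 pop() → empty): stack <>
after step 3 (op3 pop() → empty): stack <>
after step 4 (op4 pop() → empty): stack <>
after step 5 (op6 pop() → empty): stack <>
after step 6 (op5 push(89)): stack <89>
after step 7 (op7 push(52)): stack <89,52>
after step 8 (op8 push(38)): stack <89,52,38>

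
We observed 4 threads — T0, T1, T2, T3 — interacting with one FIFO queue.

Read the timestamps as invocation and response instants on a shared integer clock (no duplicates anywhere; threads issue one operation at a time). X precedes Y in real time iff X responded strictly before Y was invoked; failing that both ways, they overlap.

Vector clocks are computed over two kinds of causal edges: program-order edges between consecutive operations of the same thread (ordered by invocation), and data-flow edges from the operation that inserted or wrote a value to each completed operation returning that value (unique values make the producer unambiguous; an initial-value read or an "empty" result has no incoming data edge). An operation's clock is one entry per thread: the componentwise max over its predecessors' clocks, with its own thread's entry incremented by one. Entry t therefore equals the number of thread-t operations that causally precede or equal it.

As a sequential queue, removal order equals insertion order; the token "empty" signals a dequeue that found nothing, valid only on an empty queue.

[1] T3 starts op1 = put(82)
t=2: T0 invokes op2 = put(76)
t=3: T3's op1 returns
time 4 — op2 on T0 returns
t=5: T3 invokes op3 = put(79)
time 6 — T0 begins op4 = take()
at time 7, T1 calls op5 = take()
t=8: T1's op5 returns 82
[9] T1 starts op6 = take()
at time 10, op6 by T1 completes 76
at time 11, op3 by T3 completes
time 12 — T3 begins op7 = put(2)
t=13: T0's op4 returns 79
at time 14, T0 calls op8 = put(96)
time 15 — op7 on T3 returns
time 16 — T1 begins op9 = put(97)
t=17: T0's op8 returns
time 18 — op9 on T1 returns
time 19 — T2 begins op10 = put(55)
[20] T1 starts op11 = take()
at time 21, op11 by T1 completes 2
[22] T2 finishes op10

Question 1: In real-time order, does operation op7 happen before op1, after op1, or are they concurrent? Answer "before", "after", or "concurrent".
Answer: after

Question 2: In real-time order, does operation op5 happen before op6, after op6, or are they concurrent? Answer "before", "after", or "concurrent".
Answer: before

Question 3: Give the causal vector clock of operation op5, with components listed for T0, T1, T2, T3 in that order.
Answer: (0, 1, 0, 1)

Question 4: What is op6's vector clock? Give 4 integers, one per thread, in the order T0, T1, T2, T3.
Answer: (1, 2, 0, 1)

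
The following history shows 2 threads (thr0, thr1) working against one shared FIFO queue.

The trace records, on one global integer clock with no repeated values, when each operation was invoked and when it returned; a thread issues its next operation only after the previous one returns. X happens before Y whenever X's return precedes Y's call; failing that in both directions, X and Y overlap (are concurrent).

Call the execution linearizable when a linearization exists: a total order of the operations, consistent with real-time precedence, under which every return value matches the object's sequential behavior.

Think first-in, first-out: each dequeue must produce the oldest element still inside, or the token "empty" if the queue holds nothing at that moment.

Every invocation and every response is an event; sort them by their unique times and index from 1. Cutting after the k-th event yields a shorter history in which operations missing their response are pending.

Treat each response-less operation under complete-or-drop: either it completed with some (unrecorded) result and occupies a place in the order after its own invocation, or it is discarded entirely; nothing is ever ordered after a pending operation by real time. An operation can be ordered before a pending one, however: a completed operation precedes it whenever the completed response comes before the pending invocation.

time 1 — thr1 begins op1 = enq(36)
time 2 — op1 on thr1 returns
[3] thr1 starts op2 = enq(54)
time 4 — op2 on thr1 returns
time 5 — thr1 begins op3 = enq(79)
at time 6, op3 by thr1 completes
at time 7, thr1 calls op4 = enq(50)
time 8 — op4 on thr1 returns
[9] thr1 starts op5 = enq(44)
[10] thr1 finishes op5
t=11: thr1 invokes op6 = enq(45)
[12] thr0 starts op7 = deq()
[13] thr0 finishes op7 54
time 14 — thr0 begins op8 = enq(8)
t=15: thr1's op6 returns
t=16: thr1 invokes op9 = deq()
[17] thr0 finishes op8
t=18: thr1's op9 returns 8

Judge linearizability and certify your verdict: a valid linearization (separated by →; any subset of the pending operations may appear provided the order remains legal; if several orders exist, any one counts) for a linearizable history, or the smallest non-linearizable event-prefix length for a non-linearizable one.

prefix check: 1..12 passes, 1..13 fails once op7's time-13 response joins
a single order respects real time; the 6 completed FIFO queue operations fail replay along it
include/drop combinations of the 1 pending operation (op6) were all tried; none helps
e.g. op1, op2, op3, op4, op5, op7 (pending dropped): illegal at step 6, since op7 deq() → 54 cannot apply there

not linearizable — minimal violating prefix: 13 events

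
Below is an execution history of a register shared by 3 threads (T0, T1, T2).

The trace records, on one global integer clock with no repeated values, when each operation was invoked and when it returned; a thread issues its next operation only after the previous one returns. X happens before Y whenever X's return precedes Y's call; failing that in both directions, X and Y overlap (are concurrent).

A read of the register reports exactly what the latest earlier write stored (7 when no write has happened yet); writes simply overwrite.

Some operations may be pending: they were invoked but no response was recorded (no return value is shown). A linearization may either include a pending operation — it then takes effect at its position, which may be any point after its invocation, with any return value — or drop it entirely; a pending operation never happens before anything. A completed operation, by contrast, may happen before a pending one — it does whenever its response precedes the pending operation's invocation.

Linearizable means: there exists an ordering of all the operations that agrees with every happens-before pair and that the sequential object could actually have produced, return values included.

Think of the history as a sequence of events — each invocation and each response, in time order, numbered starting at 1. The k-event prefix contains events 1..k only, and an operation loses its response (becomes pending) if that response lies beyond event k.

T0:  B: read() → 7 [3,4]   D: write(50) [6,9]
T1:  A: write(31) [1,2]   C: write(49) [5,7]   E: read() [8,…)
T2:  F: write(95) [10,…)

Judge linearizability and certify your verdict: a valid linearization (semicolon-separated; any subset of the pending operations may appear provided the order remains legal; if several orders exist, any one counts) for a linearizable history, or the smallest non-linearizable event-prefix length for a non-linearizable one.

events 1..3 are fine; event 4 — the response of B at time 4 — makes the prefix non-linearizable
exactly one order of the 2 completed ops respects real time; the register replay fails
one such order, A, B, breaks at step 2 where B read() → 7 is illegal

not linearizable — minimal violating prefix: 4 events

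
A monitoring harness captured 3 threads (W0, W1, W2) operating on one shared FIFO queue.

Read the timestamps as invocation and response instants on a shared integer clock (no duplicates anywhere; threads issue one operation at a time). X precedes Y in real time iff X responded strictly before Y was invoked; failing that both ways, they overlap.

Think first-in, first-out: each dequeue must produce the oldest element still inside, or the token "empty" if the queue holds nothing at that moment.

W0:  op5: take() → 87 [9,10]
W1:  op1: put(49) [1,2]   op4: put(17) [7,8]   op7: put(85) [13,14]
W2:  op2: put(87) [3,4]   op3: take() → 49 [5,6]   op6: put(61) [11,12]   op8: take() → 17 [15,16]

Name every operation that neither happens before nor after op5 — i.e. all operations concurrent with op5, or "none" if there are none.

none

op5 spans [9,10]: anything still running between times 9 and 10 counts as concurrent
op1 [1,2]: before
op2 [3,4]: before
op3 [5,6]: before
op4 [7,8]: before
op6 [11,12]: after
op7 [13,14]: after
op8 [15,16]: after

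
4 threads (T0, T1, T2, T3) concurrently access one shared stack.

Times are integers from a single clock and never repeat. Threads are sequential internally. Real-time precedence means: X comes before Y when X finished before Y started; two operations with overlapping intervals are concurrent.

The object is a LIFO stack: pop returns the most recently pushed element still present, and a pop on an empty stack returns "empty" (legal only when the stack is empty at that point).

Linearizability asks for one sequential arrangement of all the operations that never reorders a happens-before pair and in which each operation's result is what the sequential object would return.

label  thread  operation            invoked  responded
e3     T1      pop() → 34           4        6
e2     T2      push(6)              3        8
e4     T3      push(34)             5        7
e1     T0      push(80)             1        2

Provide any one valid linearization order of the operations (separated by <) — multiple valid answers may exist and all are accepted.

after step 1 (e1 push(80)): stack <80>
after step 2 (e2 push(6)): stack <80,6>
after step 3 (e4 push(34)): stack <80,6,34>
after step 4 (e3 pop() → 34): stack <80,6>

e1 < e2 < e4 < e3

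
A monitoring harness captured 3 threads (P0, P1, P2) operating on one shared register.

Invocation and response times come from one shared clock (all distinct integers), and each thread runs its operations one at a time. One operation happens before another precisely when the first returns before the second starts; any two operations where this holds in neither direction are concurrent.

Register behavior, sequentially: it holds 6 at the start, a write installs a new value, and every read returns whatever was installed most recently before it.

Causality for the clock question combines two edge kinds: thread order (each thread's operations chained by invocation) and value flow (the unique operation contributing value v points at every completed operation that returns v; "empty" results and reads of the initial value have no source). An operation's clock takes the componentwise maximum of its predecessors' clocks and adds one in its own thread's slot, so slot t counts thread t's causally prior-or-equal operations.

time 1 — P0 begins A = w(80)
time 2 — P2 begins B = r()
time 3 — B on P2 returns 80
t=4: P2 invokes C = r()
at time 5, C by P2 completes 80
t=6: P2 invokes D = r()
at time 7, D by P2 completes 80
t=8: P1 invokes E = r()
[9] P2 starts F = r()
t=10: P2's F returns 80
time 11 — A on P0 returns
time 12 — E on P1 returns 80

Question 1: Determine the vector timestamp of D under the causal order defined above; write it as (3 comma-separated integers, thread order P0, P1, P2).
A, invoked 1, has no incoming edges; only P0's bump applies → (1, 0, 0)
from VC(A)=(1, 0, 0), B (invoked 2) maxes components and bumps P2 → (1, 0, 1)
from VC(A)=(1, 0, 0), E (invoked 8) maxes components and bumps P1 → (1, 1, 0)
from VC(A)=(1, 0, 0), VC(B)=(1, 0, 1), C (invoked 4) maxes components and bumps P2 → (1, 0, 2)
from VC(A)=(1, 0, 0), VC(C)=(1, 0, 2), D (invoked 6) maxes components and bumps P2 → (1, 0, 3)
from VC(A)=(1, 0, 0), VC(D)=(1, 0, 3), F (invoked 9) maxes components and bumps P2 → (1, 0, 4)
target: VC(D) = (1, 0, 3)

(1, 0, 3)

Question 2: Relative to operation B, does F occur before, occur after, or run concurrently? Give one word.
F spans [9,10], B spans [2,3]
resp(B)=3 < inv(F)=9

after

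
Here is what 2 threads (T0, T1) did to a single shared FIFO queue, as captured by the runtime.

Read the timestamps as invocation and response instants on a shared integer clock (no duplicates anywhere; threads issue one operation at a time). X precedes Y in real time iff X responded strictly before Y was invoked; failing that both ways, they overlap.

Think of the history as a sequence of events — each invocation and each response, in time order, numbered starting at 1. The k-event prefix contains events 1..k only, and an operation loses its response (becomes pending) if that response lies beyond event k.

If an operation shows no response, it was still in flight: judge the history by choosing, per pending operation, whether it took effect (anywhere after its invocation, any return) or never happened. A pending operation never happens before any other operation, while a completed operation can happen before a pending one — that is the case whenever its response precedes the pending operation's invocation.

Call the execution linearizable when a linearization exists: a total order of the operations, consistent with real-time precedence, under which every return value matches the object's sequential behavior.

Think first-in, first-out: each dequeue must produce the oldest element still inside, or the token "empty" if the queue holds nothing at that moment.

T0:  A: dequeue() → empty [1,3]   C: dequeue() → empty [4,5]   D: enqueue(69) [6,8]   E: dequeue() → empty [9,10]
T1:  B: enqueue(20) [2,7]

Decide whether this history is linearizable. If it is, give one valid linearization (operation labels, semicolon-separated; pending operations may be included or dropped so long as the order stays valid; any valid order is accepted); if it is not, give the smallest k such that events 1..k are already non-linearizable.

not linearizable — minimal violating prefix: 10 events

prefix check: 1..9 passes, 1..10 fails once E's time-10 response joins
all 4 real-time-respecting orders fail — 5 completed FIFO queue operations, no legal replay
for example A, B, C, D, E fails at step 3: C dequeue() → empty is not legal there
for example A, C, B, D, E fails at step 5: E dequeue() → empty is not legal there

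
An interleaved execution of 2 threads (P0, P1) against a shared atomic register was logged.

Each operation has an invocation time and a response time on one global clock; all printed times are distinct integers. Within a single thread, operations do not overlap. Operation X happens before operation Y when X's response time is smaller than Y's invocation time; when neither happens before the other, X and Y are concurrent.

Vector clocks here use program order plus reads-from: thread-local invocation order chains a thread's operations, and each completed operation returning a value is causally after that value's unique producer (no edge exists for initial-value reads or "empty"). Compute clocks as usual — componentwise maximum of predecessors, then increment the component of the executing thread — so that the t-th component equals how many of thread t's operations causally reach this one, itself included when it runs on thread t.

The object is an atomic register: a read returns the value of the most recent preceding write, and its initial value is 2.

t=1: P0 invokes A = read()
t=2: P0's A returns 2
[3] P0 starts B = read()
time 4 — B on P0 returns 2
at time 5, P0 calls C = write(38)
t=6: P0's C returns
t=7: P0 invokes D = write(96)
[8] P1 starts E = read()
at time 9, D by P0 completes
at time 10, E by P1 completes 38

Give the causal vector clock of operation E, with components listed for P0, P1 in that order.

(3, 1)

A, invoked 1, has no incoming edges; only P0's bump applies → (1, 0)
B (invocation 3): componentwise max over VC(A)=(1, 0), +1 at P0, giving (2, 0)
C (invocation 5): componentwise max over VC(B)=(2, 0), +1 at P0, giving (3, 0)
E (invocation 8): componentwise max over VC(C)=(3, 0), +1 at P1, giving (3, 1)
D (invocation 7): componentwise max over VC(C)=(3, 0), +1 at P0, giving (4, 0)
target: VC(E) = (3, 1)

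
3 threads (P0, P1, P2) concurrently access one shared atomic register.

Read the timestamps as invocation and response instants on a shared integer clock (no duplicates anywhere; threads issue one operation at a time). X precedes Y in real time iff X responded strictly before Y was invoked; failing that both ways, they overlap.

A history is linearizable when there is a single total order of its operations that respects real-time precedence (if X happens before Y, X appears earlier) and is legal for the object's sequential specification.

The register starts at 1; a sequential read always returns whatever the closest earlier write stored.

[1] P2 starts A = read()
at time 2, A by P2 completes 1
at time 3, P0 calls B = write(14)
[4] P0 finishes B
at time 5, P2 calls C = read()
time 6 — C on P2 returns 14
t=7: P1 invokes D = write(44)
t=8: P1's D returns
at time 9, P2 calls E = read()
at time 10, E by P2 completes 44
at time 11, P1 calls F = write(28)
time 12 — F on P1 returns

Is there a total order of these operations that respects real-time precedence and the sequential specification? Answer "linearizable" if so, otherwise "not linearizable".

witness order: A, B, C, D, E, F
after step 1 (A read() → 1): value 1
after step 2 (B write(14)): value 14
after step 3 (C read() → 14): value 14
after step 4 (D write(44)): value 44
after step 5 (E read() → 44): value 44
after step 6 (F write(28)): value 28

linearizable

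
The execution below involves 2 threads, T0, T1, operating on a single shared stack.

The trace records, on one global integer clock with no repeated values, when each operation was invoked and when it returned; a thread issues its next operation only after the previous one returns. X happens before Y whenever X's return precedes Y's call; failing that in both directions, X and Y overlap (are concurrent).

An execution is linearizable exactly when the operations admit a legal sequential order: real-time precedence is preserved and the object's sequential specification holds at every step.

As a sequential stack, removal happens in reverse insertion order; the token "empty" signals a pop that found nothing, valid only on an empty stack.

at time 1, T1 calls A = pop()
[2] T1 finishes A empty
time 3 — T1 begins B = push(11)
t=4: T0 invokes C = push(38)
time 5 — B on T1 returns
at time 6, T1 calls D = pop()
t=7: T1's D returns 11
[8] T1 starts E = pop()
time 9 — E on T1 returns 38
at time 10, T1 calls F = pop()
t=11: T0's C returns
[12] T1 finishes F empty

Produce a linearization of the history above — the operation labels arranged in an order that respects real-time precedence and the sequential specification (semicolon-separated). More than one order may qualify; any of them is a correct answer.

after step 1 (A pop() → empty): stack <>
after step 2 (B push(11)): stack <11>
after step 3 (D pop() → 11): stack <>
after step 4 (C push(38)): stack <38>
after step 5 (E pop() → 38): stack <>
after step 6 (F pop() → empty): stack <>

A; B; D; C; E; F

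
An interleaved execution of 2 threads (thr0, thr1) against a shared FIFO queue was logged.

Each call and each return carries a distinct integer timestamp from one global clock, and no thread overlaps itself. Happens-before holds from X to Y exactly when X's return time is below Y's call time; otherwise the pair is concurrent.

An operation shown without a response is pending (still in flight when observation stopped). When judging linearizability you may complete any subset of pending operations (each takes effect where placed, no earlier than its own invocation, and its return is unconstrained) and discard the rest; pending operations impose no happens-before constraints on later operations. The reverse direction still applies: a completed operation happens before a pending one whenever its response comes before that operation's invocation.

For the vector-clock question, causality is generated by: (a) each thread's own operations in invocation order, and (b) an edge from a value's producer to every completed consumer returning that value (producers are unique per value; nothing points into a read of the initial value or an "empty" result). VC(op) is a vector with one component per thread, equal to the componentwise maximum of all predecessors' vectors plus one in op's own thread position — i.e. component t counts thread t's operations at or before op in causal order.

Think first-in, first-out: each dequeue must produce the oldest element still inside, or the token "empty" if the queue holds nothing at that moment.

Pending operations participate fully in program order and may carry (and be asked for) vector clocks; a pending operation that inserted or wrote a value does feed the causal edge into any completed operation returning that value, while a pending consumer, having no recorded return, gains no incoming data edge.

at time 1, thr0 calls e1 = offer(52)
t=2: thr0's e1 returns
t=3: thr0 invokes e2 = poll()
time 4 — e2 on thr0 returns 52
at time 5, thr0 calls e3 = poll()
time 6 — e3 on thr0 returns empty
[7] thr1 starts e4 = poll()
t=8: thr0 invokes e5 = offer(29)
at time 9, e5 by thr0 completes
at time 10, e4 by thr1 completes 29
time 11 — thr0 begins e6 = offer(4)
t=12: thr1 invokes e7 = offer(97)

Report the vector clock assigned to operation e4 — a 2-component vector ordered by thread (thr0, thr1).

no predecessors for e1 (invoked 1): thr0 increments from zero → (1, 0)
invoked at 3, e2 merges VC(e1)=(1, 0) and bumps thr0's slot → (2, 0)
invoked at 5, e3 merges VC(e2)=(2, 0) and bumps thr0's slot → (3, 0)
invoked at 8, e5 merges VC(e3)=(3, 0) and bumps thr0's slot → (4, 0)
invoked at 7, e4 merges VC(e5)=(4, 0) and bumps thr1's slot → (4, 1)
invoked at 11, e6 merges VC(e5)=(4, 0) and bumps thr0's slot → (5, 0)
invoked at 12, e7 merges VC(e4)=(4, 1) and bumps thr1's slot → (4, 2)
target: VC(e4) = (4, 1)

(4, 1)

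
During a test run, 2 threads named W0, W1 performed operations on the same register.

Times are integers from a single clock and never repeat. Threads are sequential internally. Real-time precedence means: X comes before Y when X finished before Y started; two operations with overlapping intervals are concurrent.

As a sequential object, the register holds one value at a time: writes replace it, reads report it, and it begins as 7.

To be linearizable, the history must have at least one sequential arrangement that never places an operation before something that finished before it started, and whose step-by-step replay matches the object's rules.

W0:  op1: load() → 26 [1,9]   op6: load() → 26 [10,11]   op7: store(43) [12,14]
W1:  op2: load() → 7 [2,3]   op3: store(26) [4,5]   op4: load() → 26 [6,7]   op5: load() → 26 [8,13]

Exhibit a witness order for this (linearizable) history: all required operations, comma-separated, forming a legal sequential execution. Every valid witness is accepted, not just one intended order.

op2, op3, op1, op4, op5, op6, op7

after step 1 (op2 load() → 7): value 7
after step 2 (op3 store(26)): value 26
after step 3 (op1 load() → 26): value 26
after step 4 (op4 load() → 26): value 26
after step 5 (op5 load() → 26): value 26
after step 6 (op6 load() → 26): value 26
after step 7 (op7 store(43)): value 43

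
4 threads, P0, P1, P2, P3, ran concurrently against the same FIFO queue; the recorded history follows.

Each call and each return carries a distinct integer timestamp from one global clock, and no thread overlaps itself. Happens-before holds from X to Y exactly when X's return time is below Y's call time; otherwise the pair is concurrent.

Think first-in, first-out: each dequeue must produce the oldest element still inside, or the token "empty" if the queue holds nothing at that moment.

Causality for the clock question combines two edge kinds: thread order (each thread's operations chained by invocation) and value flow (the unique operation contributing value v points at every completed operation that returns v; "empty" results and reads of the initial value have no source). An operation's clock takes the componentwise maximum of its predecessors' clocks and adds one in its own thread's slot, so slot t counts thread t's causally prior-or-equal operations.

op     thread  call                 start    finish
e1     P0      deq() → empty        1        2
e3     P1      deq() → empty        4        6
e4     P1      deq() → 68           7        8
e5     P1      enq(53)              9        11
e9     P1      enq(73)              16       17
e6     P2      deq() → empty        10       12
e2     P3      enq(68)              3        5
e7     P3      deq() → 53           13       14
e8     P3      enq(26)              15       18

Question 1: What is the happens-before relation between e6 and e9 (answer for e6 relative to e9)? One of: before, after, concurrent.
Answer: before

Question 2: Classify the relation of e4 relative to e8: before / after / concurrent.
Answer: before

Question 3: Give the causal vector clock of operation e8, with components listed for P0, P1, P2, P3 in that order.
Answer: (0, 3, 0, 3)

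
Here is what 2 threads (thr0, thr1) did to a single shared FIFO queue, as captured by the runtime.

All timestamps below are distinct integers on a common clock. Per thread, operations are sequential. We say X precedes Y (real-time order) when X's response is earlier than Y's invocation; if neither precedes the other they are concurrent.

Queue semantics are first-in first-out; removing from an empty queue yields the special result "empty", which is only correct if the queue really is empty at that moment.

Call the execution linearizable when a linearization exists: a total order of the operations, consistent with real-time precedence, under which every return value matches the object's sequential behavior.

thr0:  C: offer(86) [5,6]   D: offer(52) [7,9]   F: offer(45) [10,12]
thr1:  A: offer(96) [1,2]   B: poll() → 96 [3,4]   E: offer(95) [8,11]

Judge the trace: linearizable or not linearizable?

linearizable

one valid linearization: A, B, C, D, E, F
step 1: A offer(96) — queue <96>
step 2: B poll() → 96 — queue <>
step 3: C offer(86) — queue <86>
step 4: D offer(52) — queue <86,52>
step 5: E offer(95) — queue <86,52,95>
step 6: F offer(45) — queue <86,52,95,45>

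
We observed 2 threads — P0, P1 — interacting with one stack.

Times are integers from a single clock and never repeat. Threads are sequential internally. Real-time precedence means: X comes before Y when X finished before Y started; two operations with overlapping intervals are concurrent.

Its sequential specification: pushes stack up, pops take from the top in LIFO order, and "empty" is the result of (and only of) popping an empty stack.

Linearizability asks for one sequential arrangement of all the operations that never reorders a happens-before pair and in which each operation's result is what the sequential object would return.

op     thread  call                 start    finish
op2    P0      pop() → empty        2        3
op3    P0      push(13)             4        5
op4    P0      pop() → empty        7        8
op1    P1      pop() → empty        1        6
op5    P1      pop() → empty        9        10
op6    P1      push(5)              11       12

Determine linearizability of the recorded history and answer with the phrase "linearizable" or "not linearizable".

cut after 7 events: linearizable; cut after 8 events (op4 responds, time 8): not linearizable
4 completed operations, 3 real-time-consistent orders — every stack replay fails
take op1, op2, op3, op4: step 4 already fails, because op4 pop() → empty cannot occur there
take op2, op1, op3, op4: step 4 already fails, because op4 pop() → empty cannot occur there

not linearizable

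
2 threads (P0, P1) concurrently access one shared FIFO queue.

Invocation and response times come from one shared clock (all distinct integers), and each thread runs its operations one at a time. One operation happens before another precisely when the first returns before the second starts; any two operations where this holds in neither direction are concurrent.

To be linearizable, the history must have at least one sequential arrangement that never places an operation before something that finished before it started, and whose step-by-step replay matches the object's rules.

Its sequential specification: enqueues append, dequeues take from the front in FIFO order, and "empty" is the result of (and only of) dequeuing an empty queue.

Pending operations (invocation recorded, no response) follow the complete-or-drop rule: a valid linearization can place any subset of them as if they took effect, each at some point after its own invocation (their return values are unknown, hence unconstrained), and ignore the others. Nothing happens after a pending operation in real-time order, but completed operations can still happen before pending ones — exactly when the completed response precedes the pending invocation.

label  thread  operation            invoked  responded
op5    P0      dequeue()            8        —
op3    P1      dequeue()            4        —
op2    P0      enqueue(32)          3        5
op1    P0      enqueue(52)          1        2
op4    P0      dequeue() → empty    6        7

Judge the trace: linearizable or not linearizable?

prefix check: 1..6 passes, 1..7 fails once op4's time-7 response joins
the completed operations (3 total) allow one real-time order; the FIFO queue replay rejects it
include/drop combinations of the 1 pending operation (op3) were all tried; none helps
sample order op1, op2, op4 (pending dropped) stalls at step 3 — op4 dequeue() → empty has no legal effect

not linearizable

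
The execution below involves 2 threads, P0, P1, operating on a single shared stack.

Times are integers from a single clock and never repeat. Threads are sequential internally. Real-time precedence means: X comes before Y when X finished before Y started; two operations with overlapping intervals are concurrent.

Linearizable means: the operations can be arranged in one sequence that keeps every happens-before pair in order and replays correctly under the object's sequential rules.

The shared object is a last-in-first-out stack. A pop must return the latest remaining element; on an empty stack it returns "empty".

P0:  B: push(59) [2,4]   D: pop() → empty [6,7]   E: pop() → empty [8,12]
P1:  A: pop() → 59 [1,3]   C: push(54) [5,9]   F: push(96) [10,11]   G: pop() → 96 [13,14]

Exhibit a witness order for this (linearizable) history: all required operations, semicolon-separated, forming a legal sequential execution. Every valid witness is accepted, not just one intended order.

B; A; D; E; C; F; G

after step 1 (B push(59)): stack <59>
after step 2 (A pop() → 59): stack <>
after step 3 (D pop() → empty): stack <>
after step 4 (E pop() → empty): stack <>
after step 5 (C push(54)): stack <54>
after step 6 (F push(96)): stack <54,96>
after step 7 (G pop() → 96): stack <54>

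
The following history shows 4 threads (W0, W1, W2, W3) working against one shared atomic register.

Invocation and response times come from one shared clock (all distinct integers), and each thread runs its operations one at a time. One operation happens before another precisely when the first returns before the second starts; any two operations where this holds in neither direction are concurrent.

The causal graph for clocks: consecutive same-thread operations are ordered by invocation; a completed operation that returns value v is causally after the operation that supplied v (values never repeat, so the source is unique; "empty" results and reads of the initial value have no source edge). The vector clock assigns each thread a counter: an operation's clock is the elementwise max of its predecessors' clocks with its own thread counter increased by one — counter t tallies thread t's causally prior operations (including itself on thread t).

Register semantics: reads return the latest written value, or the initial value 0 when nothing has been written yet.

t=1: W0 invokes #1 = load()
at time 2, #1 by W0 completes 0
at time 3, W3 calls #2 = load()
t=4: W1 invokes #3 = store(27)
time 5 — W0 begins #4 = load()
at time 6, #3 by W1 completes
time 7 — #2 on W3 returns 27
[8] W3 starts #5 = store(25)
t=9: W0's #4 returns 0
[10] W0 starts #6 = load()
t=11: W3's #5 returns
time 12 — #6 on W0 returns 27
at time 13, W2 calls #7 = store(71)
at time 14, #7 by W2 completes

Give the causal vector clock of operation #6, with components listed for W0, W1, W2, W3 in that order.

#7 (invocation 13): nothing precedes it; W2's component alone gives (0, 0, 1, 0)
#3 (invocation 4): nothing precedes it; W1's component alone gives (0, 1, 0, 0)
#1 (invocation 1): nothing precedes it; W0's component alone gives (1, 0, 0, 0)
invoked at 3, #2 merges VC(#3)=(0, 1, 0, 0) and bumps W3's slot → (0, 1, 0, 1)
invoked at 5, #4 merges VC(#1)=(1, 0, 0, 0) and bumps W0's slot → (2, 0, 0, 0)
invoked at 8, #5 merges VC(#2)=(0, 1, 0, 1) and bumps W3's slot → (0, 1, 0, 2)
invoked at 10, #6 merges VC(#3)=(0, 1, 0, 0), VC(#4)=(2, 0, 0, 0) and bumps W0's slot → (3, 1, 0, 0)
target: VC(#6) = (3, 1, 0, 0)

(3, 1, 0, 0)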